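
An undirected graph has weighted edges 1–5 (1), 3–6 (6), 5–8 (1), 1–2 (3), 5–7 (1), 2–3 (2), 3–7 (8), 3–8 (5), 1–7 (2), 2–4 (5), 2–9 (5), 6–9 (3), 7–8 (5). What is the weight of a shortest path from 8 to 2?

A few of the 8→2 routes:
8 -> 3 -> 2: 5 + 2 = 7
8 -> 7 -> 5 -> 1 -> 2: 5 + 1 + 1 + 3 = 10
8 -> 5 -> 1 -> 2: 1 + 1 + 3 = 5
8 -> 5 -> 7 -> 1 -> 2: 1 + 1 + 2 + 3 = 7
8 -> 7 -> 1 -> 2: 5 + 2 + 3 = 10
Best route has total 5.

5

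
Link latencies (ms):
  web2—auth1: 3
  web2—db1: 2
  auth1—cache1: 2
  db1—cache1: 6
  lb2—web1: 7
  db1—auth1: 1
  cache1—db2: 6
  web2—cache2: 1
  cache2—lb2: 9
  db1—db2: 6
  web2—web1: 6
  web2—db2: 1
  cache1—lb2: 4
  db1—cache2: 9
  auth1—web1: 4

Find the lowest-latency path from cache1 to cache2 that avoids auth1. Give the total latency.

Comparing a few candidate routes:
cache1→db1→web2→cache2: 6 + 2 + 1 = 9
cache1→db1→db2→web2→cache2: 6 + 6 + 1 + 1 = 14
cache1→db2→db1→web2→cache2: 6 + 6 + 2 + 1 = 15
cache1→lb2→cache2: 4 + 9 = 13
cache1→db2→web2→cache2: 6 + 1 + 1 = 8
Shortest: 8 ms.

8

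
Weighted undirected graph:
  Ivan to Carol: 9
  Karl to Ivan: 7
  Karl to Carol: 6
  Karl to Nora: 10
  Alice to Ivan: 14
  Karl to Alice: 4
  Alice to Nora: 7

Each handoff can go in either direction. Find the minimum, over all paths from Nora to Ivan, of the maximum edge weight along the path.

Checking several routes:
Nora -> Karl -> Ivan: max(10, 7) = 10
Nora -> Alice -> Karl -> Ivan: max(7, 4, 7) = 7
Nora -> Karl -> Carol -> Ivan: max(10, 6, 9) = 10
Nora -> Alice -> Karl -> Carol -> Ivan: max(7, 4, 6, 9) = 9
Smallest bottleneck: 7.

7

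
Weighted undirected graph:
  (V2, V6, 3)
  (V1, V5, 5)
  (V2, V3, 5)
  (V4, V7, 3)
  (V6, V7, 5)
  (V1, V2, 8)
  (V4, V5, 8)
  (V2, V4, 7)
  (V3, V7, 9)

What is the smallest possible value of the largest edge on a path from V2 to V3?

5

Comparing a few candidate routes:
V2→V3: max(5) = 5
V2→V4→V7→V3: max(7, 3, 9) = 9
V2→V1→V5→V4→V7→V3: max(8, 5, 8, 3, 9) = 9
Smallest bottleneck: 5.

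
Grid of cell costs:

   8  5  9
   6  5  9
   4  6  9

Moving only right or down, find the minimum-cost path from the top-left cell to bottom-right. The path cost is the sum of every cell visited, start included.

Take [0,0]→[0,1]→[1,1]→[2,1]→[2,2] for a total of 8 + 5 + 5 + 6 + 9 = 33.

33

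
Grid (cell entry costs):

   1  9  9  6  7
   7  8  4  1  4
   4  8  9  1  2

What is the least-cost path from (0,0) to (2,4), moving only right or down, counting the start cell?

Cheapest: (0,0) → (1,0) → (1,1) → (1,2) → (1,3) → (2,3) → (2,4)
  1 + 7 + 8 + 4 + 1 + 1 + 2 = 24
(Top row then right column would cost 38.)

24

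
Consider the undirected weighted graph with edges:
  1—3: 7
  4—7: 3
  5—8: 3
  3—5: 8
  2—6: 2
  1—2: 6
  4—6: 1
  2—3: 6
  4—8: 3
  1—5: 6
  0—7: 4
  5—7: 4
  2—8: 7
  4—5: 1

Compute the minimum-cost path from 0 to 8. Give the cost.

Some routes from 0 to 8:
0→7→4→5→8: 4 + 3 + 1 + 3 = 11
0→7→5→4→8: 4 + 4 + 1 + 3 = 12
0→7→4→8: 4 + 3 + 3 = 10
0→7→5→8: 4 + 4 + 3 = 11
0→7→4→6→2→8: 4 + 3 + 1 + 2 + 7 = 17
0→7→5→4→6→2→8: 4 + 4 + 1 + 1 + 2 + 7 = 19
Best route has total 10.

10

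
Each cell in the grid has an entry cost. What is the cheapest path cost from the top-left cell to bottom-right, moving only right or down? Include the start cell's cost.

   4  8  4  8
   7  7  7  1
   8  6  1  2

26

Best path: r0c0 r0c1 r0c2 r1c2 r1c3 r2c3
Cost: 4 + 8 + 4 + 7 + 1 + 2 = 26
(Top row then right column would cost 27.)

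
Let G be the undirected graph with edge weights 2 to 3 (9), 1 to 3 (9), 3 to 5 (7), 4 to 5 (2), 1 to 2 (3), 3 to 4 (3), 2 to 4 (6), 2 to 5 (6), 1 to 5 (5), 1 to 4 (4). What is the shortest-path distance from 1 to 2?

3

A few of the 1→2 routes:
1 - 4 - 2: 4 + 6 = 10
1 - 2: 3
1 - 5 - 2: 5 + 6 = 11
1 - 4 - 5 - 2: 4 + 2 + 6 = 12
Shortest: 3.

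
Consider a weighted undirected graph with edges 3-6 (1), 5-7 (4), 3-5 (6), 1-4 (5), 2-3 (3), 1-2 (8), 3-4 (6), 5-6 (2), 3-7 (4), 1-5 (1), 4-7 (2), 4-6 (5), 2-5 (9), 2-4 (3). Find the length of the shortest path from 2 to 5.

6

Some routes from 2 to 5:
2 - 5: 9
2 - 4 - 1 - 5: 3 + 5 + 1 = 9
2 - 3 - 5: 3 + 6 = 9
2 - 3 - 6 - 5: 3 + 1 + 2 = 6
2 - 1 - 5: 8 + 1 = 9
Best route has total 6.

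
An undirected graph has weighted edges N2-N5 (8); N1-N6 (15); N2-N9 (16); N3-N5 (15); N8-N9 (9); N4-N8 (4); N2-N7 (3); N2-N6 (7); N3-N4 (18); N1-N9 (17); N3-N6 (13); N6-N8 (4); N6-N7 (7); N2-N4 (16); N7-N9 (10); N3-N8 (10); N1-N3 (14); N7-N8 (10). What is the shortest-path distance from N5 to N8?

19

Some routes from N5 to N8:
N5 - N2 - N7 - N8: 8 + 3 + 10 = 21
N5 - N2 - N7 - N6 - N8: 8 + 3 + 7 + 4 = 22
N5 - N2 - N6 - N8: 8 + 7 + 4 = 19
The minimum is 19.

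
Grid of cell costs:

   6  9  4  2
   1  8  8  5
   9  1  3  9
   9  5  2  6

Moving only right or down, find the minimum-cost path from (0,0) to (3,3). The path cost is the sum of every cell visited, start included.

27

One optimal route is [0,0] -> [1,0] -> [1,1] -> [2,1] -> [2,2] -> [3,2] -> [3,3].
Its cost is 6 + 1 + 8 + 1 + 3 + 2 + 6 = 27.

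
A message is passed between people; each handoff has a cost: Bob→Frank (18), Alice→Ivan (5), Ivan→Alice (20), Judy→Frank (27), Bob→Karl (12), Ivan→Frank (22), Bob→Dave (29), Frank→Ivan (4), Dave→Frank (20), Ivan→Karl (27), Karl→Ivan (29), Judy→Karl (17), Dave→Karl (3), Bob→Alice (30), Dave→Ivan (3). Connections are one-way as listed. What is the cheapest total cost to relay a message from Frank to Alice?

Paths from Frank to Alice:
Frank → Ivan → Alice: 4 + 20 = 24
Best route has total 24.

24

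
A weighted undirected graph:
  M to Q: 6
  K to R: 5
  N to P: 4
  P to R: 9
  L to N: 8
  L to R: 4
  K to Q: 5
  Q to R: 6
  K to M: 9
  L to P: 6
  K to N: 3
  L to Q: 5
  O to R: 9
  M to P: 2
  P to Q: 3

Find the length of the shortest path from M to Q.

5

Some routes from M to Q:
M-P-Q: 2 + 3 = 5
M-Q: 6
M-P-L-Q: 2 + 6 + 5 = 13
Shortest: 5.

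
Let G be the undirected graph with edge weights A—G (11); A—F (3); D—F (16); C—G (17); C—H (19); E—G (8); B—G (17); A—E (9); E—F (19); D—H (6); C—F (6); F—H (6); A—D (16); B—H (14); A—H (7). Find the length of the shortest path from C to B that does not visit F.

Comparing a few candidate routes:
C→H→B: 19 + 14 = 33
C→G→A→H→B: 17 + 11 + 7 + 14 = 49
C→G→E→A→H→B: 17 + 8 + 9 + 7 + 14 = 55
C→H→A→E→G→B: 19 + 7 + 9 + 8 + 17 = 60
C→H→A→G→B: 19 + 7 + 11 + 17 = 54
C→G→B: 17 + 17 = 34
Shortest: 33.

33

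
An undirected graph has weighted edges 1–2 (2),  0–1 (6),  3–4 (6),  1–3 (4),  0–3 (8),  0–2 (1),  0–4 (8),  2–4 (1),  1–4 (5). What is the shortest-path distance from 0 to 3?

Comparing a few candidate routes:
0 → 2 → 1 → 4 → 3: 1 + 2 + 5 + 6 = 14
0 → 2 → 4 → 3: 1 + 1 + 6 = 8
0 → 2 → 1 → 3: 1 + 2 + 4 = 7
0 → 1 → 3: 6 + 4 = 10
0 → 3: 8
0 → 2 → 4 → 1 → 3: 1 + 1 + 5 + 4 = 11
Shortest: 7.

7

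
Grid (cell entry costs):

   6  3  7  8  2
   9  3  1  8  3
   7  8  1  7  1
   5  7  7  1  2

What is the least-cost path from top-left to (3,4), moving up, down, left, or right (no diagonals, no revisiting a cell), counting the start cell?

Take (0,0) → (0,1) → (1,1) → (1,2) → (2,2) → (2,3) → (2,4) → (3,4) for a total of 6 + 3 + 3 + 1 + 1 + 7 + 1 + 2 = 24.

24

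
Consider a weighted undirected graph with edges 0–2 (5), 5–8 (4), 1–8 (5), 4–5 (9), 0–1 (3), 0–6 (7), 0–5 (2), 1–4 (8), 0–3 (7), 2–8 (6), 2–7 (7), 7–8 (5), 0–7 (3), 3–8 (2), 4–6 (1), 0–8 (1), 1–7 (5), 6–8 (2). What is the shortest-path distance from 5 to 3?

Checking several routes:
5-0-8-3: 2 + 1 + 2 = 5
5-0-1-8-3: 2 + 3 + 5 + 2 = 12
5-0-3: 2 + 7 = 9
5-0-7-8-3: 2 + 3 + 5 + 2 = 12
5-8-3: 4 + 2 = 6
Best route has total 5.

5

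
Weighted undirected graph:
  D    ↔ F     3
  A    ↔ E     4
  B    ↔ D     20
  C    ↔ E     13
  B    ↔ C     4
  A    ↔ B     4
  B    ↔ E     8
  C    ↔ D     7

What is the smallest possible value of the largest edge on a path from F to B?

Routes from F to B:
F-D-C-E-B: max(3, 7, 13, 8) = 13
F-D-B: max(3, 20) = 20
F-D-C-B: max(3, 7, 4) = 7
F-D-C-E-A-B: max(3, 7, 13, 4, 4) = 13
Best route has worst link 7.

7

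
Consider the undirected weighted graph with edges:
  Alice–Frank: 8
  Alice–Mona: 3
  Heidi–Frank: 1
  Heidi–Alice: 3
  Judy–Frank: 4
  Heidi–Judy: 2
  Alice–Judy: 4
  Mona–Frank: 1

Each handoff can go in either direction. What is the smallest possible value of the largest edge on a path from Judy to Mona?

Comparing a few candidate routes:
Judy→Heidi→Frank→Mona: max(2, 1, 1) = 2
Judy→Frank→Mona: max(4, 1) = 4
Judy→Heidi→Alice→Mona: max(2, 3, 3) = 3
Judy→Frank→Heidi→Alice→Mona: max(4, 1, 3, 3) = 4
Judy→Alice→Heidi→Frank→Mona: max(4, 3, 1, 1) = 4
Judy→Alice→Mona: max(4, 3) = 4
Best route has worst link 2.

2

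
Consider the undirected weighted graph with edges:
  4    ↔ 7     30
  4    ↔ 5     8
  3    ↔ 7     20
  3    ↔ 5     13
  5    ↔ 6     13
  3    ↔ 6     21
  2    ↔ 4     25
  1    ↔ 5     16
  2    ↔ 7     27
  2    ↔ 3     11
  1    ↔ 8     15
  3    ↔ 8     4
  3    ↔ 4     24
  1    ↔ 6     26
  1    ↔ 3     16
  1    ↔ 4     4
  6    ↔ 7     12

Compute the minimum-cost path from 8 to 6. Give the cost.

25

A few of the 8→6 routes:
8 → 3 → 7 → 6: 4 + 20 + 12 = 36
8 → 1 → 4 → 5 → 6: 15 + 4 + 8 + 13 = 40
8 → 3 → 5 → 6: 4 + 13 + 13 = 30
8 → 3 → 6: 4 + 21 = 25
Best route has total 25.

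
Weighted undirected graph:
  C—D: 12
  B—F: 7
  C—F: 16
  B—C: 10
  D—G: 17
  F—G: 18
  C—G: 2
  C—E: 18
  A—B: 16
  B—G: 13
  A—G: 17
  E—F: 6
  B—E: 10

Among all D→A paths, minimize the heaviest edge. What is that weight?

16

Some routes from D to A:
D - C - G - B - A: max(12, 2, 13, 16) = 16
D - C - B - A: max(12, 10, 16) = 16
D - C - F - B - A: max(12, 16, 7, 16) = 16
D - G - B - A: max(17, 13, 16) = 17
D - C - F - E - B - A: max(12, 16, 6, 10, 16) = 16
Smallest bottleneck: 16.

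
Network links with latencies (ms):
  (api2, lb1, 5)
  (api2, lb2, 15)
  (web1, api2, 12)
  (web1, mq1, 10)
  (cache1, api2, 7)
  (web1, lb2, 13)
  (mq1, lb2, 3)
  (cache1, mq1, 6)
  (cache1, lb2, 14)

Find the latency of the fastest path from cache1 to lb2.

9

Some routes from cache1 to lb2:
cache1-lb2: 14
cache1-mq1-lb2: 6 + 3 = 9
cache1-api2-lb2: 7 + 15 = 22
Shortest: 9 ms.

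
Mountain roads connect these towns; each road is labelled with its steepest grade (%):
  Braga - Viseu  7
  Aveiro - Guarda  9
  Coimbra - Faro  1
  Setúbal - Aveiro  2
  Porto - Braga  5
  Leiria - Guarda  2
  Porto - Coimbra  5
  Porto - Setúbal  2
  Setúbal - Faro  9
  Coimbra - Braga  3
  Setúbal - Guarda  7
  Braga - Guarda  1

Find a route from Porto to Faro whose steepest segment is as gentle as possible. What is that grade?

Some routes from Porto to Faro:
Porto→Coimbra→Faro: max(5, 1) = 5
Porto→Coimbra→Braga→Guarda→Setúbal→Faro: max(5, 3, 1, 7, 9) = 9
Porto→Braga→Coimbra→Faro: max(5, 3, 1) = 5
Porto→Setúbal→Guarda→Braga→Coimbra→Faro: max(2, 7, 1, 3, 1) = 7
Porto→Coimbra→Braga→Guarda→Aveiro→Setúbal→Faro: max(5, 3, 1, 9, 2, 9) = 9
Best route has worst link 5%.

5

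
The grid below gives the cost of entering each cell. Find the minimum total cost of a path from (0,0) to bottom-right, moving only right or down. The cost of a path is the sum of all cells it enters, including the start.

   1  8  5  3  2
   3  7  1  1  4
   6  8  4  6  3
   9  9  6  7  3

23

Take [0,0]→[1,0]→[1,1]→[1,2]→[1,3]→[1,4]→[2,4]→[3,4] for a total of 1 + 3 + 7 + 1 + 1 + 4 + 3 + 3 = 23.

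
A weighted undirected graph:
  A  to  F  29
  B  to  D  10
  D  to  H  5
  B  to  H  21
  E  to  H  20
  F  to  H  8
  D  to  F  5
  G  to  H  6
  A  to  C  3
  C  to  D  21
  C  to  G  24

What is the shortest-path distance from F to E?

28

Checking several routes:
F - H - E: 8 + 20 = 28
F - D - C - G - H - E: 5 + 21 + 24 + 6 + 20 = 76
F - D - H - E: 5 + 5 + 20 = 30
F - D - B - H - E: 5 + 10 + 21 + 20 = 56
Best route has total 28.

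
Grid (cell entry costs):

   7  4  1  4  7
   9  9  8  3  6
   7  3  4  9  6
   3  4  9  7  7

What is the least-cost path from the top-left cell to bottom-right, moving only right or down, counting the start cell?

One optimal route is (0,0)→(0,1)→(0,2)→(0,3)→(1,3)→(1,4)→(2,4)→(3,4).
Its cost is 7 + 4 + 1 + 4 + 3 + 6 + 6 + 7 = 38.
For comparison, the top-then-right route costs 42.

38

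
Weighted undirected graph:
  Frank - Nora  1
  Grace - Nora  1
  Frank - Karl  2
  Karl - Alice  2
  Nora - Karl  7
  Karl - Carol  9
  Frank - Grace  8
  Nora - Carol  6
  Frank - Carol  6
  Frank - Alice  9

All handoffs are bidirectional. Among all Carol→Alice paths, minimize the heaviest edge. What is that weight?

6

Some routes from Carol to Alice:
Carol-Frank-Karl-Alice: max(6, 2, 2) = 6
Carol-Nora-Frank-Karl-Alice: max(6, 1, 2, 2) = 6
Carol-Nora-Grace-Frank-Karl-Alice: max(6, 1, 8, 2, 2) = 8
Carol-Nora-Karl-Alice: max(6, 7, 2) = 7
Carol-Frank-Nora-Karl-Alice: max(6, 1, 7, 2) = 7
Smallest bottleneck: 6.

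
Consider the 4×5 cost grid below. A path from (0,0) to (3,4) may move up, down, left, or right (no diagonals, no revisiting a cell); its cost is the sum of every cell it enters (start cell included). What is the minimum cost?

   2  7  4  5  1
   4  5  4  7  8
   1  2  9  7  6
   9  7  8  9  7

38

Best path: r0c0→r1c0→r2c0→r2c1→r2c2→r2c3→r2c4→r3c4
Cost: 2 + 4 + 1 + 2 + 9 + 7 + 6 + 7 = 38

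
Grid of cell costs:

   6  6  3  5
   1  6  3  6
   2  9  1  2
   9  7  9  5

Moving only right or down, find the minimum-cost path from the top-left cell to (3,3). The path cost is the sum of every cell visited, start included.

One optimal route is r0c0→r1c0→r1c1→r1c2→r2c2→r2c3→r3c3.
Its cost is 6 + 1 + 6 + 3 + 1 + 2 + 5 = 24.
(Top row then right column would cost 33.)

24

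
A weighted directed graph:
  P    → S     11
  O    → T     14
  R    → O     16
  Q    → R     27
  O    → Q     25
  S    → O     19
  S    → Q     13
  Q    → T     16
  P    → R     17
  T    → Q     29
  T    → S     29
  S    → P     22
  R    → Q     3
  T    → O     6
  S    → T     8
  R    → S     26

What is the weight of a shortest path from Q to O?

Checking several routes:
Q→T→S→O: 16 + 29 + 19 = 64
Q→T→O: 16 + 6 = 22
Q→R→O: 27 + 16 = 43
Best route has total 22.

22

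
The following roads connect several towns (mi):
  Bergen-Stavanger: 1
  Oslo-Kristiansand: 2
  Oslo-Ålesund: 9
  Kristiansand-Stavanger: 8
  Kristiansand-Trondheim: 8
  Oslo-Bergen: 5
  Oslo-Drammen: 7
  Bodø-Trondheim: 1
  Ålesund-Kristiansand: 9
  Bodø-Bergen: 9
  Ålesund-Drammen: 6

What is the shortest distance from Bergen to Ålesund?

14

Checking several routes:
Bergen→Oslo→Ålesund: 5 + 9 = 14
Bergen→Stavanger→Kristiansand→Ålesund: 1 + 8 + 9 = 18
Bergen→Oslo→Drammen→Ålesund: 5 + 7 + 6 = 18
Bergen→Oslo→Kristiansand→Ålesund: 5 + 2 + 9 = 16
Best route has total 14 mi.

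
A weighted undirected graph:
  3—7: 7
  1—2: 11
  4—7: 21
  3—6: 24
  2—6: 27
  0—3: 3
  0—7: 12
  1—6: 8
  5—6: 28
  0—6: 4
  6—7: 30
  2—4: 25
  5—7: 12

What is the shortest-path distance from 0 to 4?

A few of the 0→4 routes:
0 - 7 - 4: 12 + 21 = 33
0 - 6 - 7 - 4: 4 + 30 + 21 = 55
0 - 3 - 7 - 4: 3 + 7 + 21 = 31
0 - 6 - 1 - 2 - 4: 4 + 8 + 11 + 25 = 48
The minimum is 31.

31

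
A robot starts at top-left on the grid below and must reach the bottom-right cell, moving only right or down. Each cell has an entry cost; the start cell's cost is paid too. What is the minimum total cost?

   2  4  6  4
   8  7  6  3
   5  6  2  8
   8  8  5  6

Cheapest: (0,0) (0,1) (0,2) (1,2) (2,2) (3,2) (3,3)
  2 + 4 + 6 + 6 + 2 + 5 + 6 = 31
For comparison, the top-then-right route costs 33.

31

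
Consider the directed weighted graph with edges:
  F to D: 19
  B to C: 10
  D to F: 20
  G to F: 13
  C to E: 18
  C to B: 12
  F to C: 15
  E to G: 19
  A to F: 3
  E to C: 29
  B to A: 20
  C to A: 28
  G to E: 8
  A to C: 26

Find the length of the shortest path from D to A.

63

Paths from D to A:
D→F→C→B→A: 20 + 15 + 12 + 20 = 67
D→F→C→A: 20 + 15 + 28 = 63
The minimum is 63.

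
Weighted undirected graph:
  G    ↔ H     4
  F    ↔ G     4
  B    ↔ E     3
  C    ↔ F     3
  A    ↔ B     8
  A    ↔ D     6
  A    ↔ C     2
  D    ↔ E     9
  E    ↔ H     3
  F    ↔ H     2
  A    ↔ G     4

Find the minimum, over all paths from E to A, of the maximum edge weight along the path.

A few of the E→A routes:
E-H-F-G-A: max(3, 2, 4, 4) = 4
E-H-G-A: max(3, 4, 4) = 4
E-H-G-F-C-A: max(3, 4, 4, 3, 2) = 4
E-H-F-C-A: max(3, 2, 3, 2) = 3
Best route has worst link 3.

3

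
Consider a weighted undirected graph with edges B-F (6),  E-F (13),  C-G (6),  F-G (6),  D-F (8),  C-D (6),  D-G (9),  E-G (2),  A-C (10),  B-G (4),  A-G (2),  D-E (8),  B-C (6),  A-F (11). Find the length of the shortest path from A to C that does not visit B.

8

Some routes from A to C avoiding B:
A - G - D - C: 2 + 9 + 6 = 17
A - C: 10
A - G - C: 2 + 6 = 8
Best route has total 8.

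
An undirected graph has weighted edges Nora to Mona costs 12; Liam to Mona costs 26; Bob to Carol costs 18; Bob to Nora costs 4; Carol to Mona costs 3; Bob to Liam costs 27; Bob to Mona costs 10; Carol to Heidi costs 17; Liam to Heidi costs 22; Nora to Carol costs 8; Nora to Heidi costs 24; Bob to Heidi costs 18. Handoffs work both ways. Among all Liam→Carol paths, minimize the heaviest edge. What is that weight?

22

Comparing a few candidate routes:
Liam → Heidi → Bob → Nora → Carol: max(22, 18, 4, 8) = 22
Liam → Heidi → Carol: max(22, 17) = 22
Liam → Heidi → Bob → Nora → Mona → Carol: max(22, 18, 4, 12, 3) = 22
The minimum achievable maximum is 22.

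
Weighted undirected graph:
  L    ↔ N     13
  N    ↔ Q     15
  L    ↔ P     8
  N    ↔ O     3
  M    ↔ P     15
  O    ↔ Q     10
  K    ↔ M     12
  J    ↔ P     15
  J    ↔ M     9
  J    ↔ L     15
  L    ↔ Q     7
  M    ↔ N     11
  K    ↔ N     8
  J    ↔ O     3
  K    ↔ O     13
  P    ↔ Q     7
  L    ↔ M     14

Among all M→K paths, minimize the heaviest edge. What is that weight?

A few of the M→K routes:
M → N → L → Q → O → K: max(11, 13, 7, 10, 13) = 13
M → N → L → P → Q → O → K: max(11, 13, 8, 7, 10, 13) = 13
M → J → O → N → K: max(9, 3, 3, 8) = 9
M → N → K: max(11, 8) = 11
M → K: max(12) = 12
Best route has worst link 9.

9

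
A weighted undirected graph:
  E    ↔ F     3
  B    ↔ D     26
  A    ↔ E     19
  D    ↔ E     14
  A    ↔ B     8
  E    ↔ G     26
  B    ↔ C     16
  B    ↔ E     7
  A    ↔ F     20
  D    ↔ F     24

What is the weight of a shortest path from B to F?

Comparing a few candidate routes:
B - E - F: 7 + 3 = 10
B - A - E - F: 8 + 19 + 3 = 30
B - A - F: 8 + 20 = 28
B - E - A - F: 7 + 19 + 20 = 46
B - E - D - F: 7 + 14 + 24 = 45
B - D - E - F: 26 + 14 + 3 = 43
Best route has total 10.

10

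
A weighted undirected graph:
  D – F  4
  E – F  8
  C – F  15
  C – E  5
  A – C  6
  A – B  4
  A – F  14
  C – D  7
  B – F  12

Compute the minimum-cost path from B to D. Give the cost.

16

Checking several routes:
B-A-C-F-D: 4 + 6 + 15 + 4 = 29
B-A-F-D: 4 + 14 + 4 = 22
B-A-C-D: 4 + 6 + 7 = 17
B-F-D: 12 + 4 = 16
B-A-C-E-F-D: 4 + 6 + 5 + 8 + 4 = 27
B-F-E-C-D: 12 + 8 + 5 + 7 = 32
The minimum is 16.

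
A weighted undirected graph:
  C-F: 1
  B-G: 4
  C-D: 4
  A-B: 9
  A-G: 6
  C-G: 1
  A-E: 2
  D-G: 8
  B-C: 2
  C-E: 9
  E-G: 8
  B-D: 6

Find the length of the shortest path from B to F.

A few of the B→F routes:
B→G→C→F: 4 + 1 + 1 = 6
B→G→D→C→F: 4 + 8 + 4 + 1 = 17
B→D→C→F: 6 + 4 + 1 = 11
B→C→F: 2 + 1 = 3
B→D→G→C→F: 6 + 8 + 1 + 1 = 16
The minimum is 3.

3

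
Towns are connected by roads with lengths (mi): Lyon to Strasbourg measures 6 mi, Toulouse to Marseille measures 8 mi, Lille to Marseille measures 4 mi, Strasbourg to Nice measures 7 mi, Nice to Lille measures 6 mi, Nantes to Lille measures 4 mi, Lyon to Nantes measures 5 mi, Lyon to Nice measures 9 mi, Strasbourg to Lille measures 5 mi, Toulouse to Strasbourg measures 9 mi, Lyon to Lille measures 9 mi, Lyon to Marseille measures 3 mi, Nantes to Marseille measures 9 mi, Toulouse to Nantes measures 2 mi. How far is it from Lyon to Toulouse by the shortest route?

7

Some routes from Lyon to Toulouse:
Lyon -> Marseille -> Toulouse: 3 + 8 = 11
Lyon -> Nantes -> Toulouse: 5 + 2 = 7
Lyon -> Marseille -> Lille -> Nantes -> Toulouse: 3 + 4 + 4 + 2 = 13
Lyon -> Marseille -> Nantes -> Toulouse: 3 + 9 + 2 = 14
Lyon -> Strasbourg -> Toulouse: 6 + 9 = 15
Shortest: 7 mi.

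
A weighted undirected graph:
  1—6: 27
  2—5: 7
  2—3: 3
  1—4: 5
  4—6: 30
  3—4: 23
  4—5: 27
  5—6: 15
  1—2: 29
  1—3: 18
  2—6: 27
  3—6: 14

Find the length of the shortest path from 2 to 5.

7

Some routes from 2 to 5:
2→6→5: 27 + 15 = 42
2→5: 7
2→3→6→5: 3 + 14 + 15 = 32
2→3→1→4→5: 3 + 18 + 5 + 27 = 53
Best route has total 7.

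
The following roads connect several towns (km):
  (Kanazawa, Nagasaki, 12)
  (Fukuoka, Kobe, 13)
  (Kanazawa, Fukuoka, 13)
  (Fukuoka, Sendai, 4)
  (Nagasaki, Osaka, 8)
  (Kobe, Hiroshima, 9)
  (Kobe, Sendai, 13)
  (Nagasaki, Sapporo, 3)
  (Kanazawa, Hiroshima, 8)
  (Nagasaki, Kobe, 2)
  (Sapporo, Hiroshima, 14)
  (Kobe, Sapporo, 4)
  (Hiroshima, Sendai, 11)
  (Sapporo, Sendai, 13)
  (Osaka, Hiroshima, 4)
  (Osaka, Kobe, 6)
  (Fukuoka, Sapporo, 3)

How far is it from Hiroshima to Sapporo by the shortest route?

13

Some routes from Hiroshima to Sapporo:
Hiroshima→Kobe→Sapporo: 9 + 4 = 13
Hiroshima→Osaka→Kobe→Nagasaki→Sapporo: 4 + 6 + 2 + 3 = 15
Hiroshima→Osaka→Kobe→Sapporo: 4 + 6 + 4 = 14
Hiroshima→Kobe→Nagasaki→Sapporo: 9 + 2 + 3 = 14
Hiroshima→Sapporo: 14
Best route has total 13 km.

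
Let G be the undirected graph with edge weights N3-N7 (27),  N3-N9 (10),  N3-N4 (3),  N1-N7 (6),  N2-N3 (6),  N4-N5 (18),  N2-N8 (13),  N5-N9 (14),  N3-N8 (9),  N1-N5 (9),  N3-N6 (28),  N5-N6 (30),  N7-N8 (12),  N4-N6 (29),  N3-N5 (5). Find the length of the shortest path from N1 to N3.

Comparing a few candidate routes:
N1 -> N7 -> N3: 6 + 27 = 33
N1 -> N7 -> N8 -> N3: 6 + 12 + 9 = 27
N1 -> N5 -> N3: 9 + 5 = 14
N1 -> N5 -> N4 -> N3: 9 + 18 + 3 = 30
The minimum is 14.

14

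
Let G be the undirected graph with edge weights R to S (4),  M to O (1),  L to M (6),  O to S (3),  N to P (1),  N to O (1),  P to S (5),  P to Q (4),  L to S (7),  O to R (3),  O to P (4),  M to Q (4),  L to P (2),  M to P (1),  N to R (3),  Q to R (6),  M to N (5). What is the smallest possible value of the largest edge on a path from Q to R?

Some routes from Q to R:
Q - M - P - N - O - R: max(4, 1, 1, 1, 3) = 4
Q - M - P - N - R: max(4, 1, 1, 3) = 4
Q - M - P - N - O - S - R: max(4, 1, 1, 1, 3, 4) = 4
Q - M - P - O - N - R: max(4, 1, 4, 1, 3) = 4
Q - M - P - O - R: max(4, 1, 4, 3) = 4
Best route has worst link 4.

4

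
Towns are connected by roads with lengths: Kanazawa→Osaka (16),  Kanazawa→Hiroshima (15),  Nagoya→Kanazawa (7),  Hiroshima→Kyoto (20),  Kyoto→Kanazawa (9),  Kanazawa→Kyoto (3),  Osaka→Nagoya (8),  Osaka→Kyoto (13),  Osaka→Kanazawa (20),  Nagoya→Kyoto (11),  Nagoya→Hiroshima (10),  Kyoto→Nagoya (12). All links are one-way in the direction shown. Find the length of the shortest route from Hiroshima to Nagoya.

32

Paths from Hiroshima to Nagoya:
Hiroshima → Kyoto → Kanazawa → Osaka → Nagoya: 20 + 9 + 16 + 8 = 53
Hiroshima → Kyoto → Nagoya: 20 + 12 = 32
The minimum is 32.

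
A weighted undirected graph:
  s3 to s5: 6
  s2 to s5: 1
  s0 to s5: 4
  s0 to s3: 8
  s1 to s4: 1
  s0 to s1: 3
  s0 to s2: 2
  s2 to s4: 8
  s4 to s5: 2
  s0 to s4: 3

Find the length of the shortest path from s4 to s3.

8

Comparing a few candidate routes:
s4 - s1 - s0 - s3: 1 + 3 + 8 = 12
s4 - s5 - s3: 2 + 6 = 8
s4 - s0 - s3: 3 + 8 = 11
The minimum is 8.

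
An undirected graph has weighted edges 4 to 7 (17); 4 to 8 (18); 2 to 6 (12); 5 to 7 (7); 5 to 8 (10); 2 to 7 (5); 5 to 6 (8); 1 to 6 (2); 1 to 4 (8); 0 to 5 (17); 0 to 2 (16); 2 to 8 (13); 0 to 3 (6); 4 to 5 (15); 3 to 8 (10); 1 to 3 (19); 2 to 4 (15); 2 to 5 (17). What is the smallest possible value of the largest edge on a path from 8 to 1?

Checking several routes:
8 -> 5 -> 6 -> 1: max(10, 8, 2) = 10
8 -> 5 -> 7 -> 2 -> 6 -> 1: max(10, 7, 5, 12, 2) = 12
8 -> 2 -> 7 -> 5 -> 6 -> 1: max(13, 5, 7, 8, 2) = 13
The minimum achievable maximum is 10.

10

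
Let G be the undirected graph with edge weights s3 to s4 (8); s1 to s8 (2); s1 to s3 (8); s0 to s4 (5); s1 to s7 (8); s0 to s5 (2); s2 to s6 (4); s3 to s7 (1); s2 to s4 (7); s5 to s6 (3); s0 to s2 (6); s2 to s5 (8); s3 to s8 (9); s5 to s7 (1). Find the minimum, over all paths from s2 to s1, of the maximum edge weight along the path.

A few of the s2→s1 routes:
s2-s5-s0-s4-s3-s7-s1: max(8, 2, 5, 8, 1, 8) = 8
s2-s4-s0-s5-s7-s3-s1: max(7, 5, 2, 1, 1, 8) = 8
s2-s5-s0-s4-s3-s1: max(8, 2, 5, 8, 8) = 8
s2-s5-s7-s3-s1: max(8, 1, 1, 8) = 8
s2-s4-s0-s5-s7-s1: max(7, 5, 2, 1, 8) = 8
s2-s5-s7-s1: max(8, 1, 8) = 8
Smallest bottleneck: 8.

8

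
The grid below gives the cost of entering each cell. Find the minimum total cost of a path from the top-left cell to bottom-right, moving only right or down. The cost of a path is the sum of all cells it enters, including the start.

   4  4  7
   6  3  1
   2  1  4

16

One optimal route is (0,0) -> (0,1) -> (1,1) -> (1,2) -> (2,2).
Its cost is 4 + 4 + 3 + 1 + 4 = 16.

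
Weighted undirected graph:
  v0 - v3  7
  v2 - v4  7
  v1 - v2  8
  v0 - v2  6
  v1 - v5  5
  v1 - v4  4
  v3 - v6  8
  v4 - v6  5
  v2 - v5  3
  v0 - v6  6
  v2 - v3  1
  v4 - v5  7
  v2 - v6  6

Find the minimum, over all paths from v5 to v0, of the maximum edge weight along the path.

6

Checking several routes:
v5→v1→v4→v6→v0: max(5, 4, 5, 6) = 6
v5→v2→v6→v0: max(3, 6, 6) = 6
v5→v2→v0: max(3, 6) = 6
v5→v1→v4→v6→v2→v0: max(5, 4, 5, 6, 6) = 6
Smallest bottleneck: 6.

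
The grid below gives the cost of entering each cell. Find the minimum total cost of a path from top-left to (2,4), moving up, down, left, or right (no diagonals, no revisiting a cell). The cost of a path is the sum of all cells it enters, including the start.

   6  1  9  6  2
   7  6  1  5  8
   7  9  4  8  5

31

Take (0,0)→(0,1)→(1,1)→(1,2)→(2,2)→(2,3)→(2,4) for a total of 6 + 1 + 6 + 1 + 4 + 8 + 5 = 31.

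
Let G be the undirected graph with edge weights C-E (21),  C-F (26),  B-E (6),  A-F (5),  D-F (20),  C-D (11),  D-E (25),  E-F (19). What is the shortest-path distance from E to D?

Candidate routes:
E→D: 25
E→F→C→D: 19 + 26 + 11 = 56
E→C→D: 21 + 11 = 32
E→C→F→D: 21 + 26 + 20 = 67
E→F→D: 19 + 20 = 39
The minimum is 25.

25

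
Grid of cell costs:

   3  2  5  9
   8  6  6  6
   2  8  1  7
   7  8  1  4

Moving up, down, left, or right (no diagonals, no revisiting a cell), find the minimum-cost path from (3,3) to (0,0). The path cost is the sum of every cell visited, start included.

22

Take [3,3]→[3,2]→[2,2]→[1,2]→[0,2]→[0,1]→[0,0] for a total of 4 + 1 + 1 + 6 + 5 + 2 + 3 = 22.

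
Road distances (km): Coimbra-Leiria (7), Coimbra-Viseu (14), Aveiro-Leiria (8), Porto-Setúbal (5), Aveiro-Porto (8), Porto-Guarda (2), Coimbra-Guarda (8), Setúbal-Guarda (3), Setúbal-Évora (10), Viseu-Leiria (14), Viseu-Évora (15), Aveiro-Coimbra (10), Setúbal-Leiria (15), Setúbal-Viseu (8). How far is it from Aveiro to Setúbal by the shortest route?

13

Comparing a few candidate routes:
Aveiro→Porto→Guarda→Setúbal: 8 + 2 + 3 = 13
Aveiro→Coimbra→Guarda→Setúbal: 10 + 8 + 3 = 21
Aveiro→Coimbra→Guarda→Porto→Setúbal: 10 + 8 + 2 + 5 = 25
Aveiro→Porto→Setúbal: 8 + 5 = 13
Aveiro→Leiria→Coimbra→Guarda→Setúbal: 8 + 7 + 8 + 3 = 26
Aveiro→Leiria→Setúbal: 8 + 15 = 23
Shortest: 13 km.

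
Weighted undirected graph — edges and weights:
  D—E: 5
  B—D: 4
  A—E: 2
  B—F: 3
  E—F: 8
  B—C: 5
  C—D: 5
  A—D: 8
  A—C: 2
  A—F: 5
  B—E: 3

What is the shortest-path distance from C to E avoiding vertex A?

Comparing a few candidate routes:
C -> B -> E: 5 + 3 = 8
C -> D -> E: 5 + 5 = 10
C -> D -> B -> E: 5 + 4 + 3 = 12
The minimum is 8.

8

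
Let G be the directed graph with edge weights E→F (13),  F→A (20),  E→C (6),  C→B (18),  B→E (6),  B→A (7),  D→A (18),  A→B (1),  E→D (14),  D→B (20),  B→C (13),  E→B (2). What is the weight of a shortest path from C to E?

Paths from C to E:
C→B→E: 18 + 6 = 24
Shortest: 24.

24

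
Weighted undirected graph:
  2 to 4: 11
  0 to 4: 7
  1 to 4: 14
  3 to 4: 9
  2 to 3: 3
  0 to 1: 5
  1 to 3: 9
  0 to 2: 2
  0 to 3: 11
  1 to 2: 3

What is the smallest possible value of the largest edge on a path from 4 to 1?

7

Some routes from 4 to 1:
4 → 0 → 2 → 3 → 1: max(7, 2, 3, 9) = 9
4 → 0 → 1: max(7, 5) = 7
4 → 0 → 2 → 1: max(7, 2, 3) = 7
Best route has worst link 7.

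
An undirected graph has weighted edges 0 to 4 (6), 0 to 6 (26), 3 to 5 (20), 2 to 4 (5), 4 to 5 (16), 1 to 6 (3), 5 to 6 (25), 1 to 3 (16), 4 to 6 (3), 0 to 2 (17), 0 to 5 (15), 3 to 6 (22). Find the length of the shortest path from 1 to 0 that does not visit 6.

Paths from 1 to 0 avoiding 6:
1 → 3 → 5 → 0: 16 + 20 + 15 = 51
1 → 3 → 5 → 4 → 0: 16 + 20 + 16 + 6 = 58
1 → 3 → 5 → 4 → 2 → 0: 16 + 20 + 16 + 5 + 17 = 74
Best route has total 51.

51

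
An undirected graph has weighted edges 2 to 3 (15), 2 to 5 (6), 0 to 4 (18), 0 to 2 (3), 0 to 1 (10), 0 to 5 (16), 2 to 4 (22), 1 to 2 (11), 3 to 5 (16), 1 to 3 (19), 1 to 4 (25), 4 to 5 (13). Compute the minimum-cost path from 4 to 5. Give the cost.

13

Checking several routes:
4 - 0 - 2 - 5: 18 + 3 + 6 = 27
4 - 2 - 5: 22 + 6 = 28
4 - 0 - 5: 18 + 16 = 34
4 - 5: 13
Best route has total 13.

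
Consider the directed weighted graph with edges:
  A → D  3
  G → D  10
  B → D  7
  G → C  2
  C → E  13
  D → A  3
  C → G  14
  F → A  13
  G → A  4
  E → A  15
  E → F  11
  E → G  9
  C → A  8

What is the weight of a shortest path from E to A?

Some routes from E to A:
E→A: 15
E→G→C→A: 9 + 2 + 8 = 19
E→G→A: 9 + 4 = 13
Best route has total 13.

13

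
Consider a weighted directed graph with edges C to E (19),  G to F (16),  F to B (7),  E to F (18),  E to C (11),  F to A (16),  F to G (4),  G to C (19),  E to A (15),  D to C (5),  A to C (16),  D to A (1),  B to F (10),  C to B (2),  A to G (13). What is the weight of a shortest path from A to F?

Routes from A to F:
A → C → B → F: 16 + 2 + 10 = 28
A → G → C → E → F: 13 + 19 + 19 + 18 = 69
A → C → E → F: 16 + 19 + 18 = 53
A → G → C → B → F: 13 + 19 + 2 + 10 = 44
A → G → F: 13 + 16 = 29
Best route has total 28.

28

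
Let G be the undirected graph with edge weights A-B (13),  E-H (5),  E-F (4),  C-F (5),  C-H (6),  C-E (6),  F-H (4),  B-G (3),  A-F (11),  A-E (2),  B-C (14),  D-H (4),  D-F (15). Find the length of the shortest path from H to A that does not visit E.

Routes from H to A avoiding E:
H - F - A: 4 + 11 = 15
H - F - C - B - A: 4 + 5 + 14 + 13 = 36
H - D - F - A: 4 + 15 + 11 = 30
H - D - F - C - B - A: 4 + 15 + 5 + 14 + 13 = 51
H - C - B - A: 6 + 14 + 13 = 33
H - C - F - A: 6 + 5 + 11 = 22
Shortest: 15.

15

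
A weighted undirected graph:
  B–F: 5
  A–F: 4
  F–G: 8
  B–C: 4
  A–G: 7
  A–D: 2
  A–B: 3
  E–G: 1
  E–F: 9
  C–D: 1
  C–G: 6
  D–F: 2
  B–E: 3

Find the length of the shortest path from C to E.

Comparing a few candidate routes:
C - D - A - B - E: 1 + 2 + 3 + 3 = 9
C - B - E: 4 + 3 = 7
C - G - E: 6 + 1 = 7
Shortest: 7.

7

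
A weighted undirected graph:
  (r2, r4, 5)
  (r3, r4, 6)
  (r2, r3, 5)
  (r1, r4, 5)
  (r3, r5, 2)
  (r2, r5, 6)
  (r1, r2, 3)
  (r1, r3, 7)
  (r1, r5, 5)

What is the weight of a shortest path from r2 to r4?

5

Some routes from r2 to r4:
r2-r1-r4: 3 + 5 = 8
r2-r4: 5
r2-r5-r3-r4: 6 + 2 + 6 = 14
r2-r3-r4: 5 + 6 = 11
Shortest: 5.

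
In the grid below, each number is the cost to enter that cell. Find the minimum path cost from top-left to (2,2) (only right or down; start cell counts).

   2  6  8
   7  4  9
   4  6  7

25

Take r0c0 → r0c1 → r1c1 → r2c1 → r2c2 for a total of 2 + 6 + 4 + 6 + 7 = 25.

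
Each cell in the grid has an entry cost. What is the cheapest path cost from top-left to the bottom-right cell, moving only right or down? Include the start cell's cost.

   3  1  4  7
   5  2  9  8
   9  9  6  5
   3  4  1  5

Cheapest: (0,0)→(0,1)→(1,1)→(2,1)→(3,1)→(3,2)→(3,3)
  3 + 1 + 2 + 9 + 4 + 1 + 5 = 25

25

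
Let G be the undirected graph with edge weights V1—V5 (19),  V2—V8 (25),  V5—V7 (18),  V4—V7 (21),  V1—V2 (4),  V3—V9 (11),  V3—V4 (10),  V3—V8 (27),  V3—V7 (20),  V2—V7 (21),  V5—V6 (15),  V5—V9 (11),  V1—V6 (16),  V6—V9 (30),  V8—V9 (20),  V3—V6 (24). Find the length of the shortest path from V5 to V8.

Checking several routes:
V5-V1-V2-V8: 19 + 4 + 25 = 48
V5-V9-V8: 11 + 20 = 31
V5-V9-V3-V8: 11 + 11 + 27 = 49
The minimum is 31.

31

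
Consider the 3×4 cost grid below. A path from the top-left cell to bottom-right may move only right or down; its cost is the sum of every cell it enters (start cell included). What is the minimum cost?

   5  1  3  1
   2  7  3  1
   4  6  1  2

Best path: [0,0] → [0,1] → [0,2] → [0,3] → [1,3] → [2,3]
Cost: 5 + 1 + 3 + 1 + 1 + 2 = 13

13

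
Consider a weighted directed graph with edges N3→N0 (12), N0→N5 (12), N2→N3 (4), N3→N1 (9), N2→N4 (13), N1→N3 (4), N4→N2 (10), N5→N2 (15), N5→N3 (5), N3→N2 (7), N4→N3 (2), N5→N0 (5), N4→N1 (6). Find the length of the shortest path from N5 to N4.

Routes from N5 to N4:
N5 → N3 → N2 → N4: 5 + 7 + 13 = 25
N5 → N2 → N4: 15 + 13 = 28
The minimum is 25.

25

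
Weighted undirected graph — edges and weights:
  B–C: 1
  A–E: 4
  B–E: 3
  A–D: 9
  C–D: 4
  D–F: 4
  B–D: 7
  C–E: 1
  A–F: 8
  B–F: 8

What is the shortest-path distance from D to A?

9

A few of the D→A routes:
D -> F -> A: 4 + 8 = 12
D -> A: 9
D -> C -> E -> A: 4 + 1 + 4 = 9
D -> C -> B -> E -> A: 4 + 1 + 3 + 4 = 12
Shortest: 9.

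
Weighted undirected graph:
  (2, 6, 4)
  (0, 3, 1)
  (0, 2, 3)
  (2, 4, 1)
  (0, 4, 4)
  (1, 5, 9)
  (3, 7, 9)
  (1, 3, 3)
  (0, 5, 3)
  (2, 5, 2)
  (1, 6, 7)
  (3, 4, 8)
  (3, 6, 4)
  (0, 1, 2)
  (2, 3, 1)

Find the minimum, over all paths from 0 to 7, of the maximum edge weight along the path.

9

A few of the 0→7 routes:
0 -> 4 -> 2 -> 6 -> 1 -> 3 -> 7: max(4, 1, 4, 7, 3, 9) = 9
0 -> 4 -> 2 -> 5 -> 1 -> 3 -> 7: max(4, 1, 2, 9, 3, 9) = 9
0 -> 4 -> 2 -> 5 -> 1 -> 6 -> 3 -> 7: max(4, 1, 2, 9, 7, 4, 9) = 9
The minimum achievable maximum is 9.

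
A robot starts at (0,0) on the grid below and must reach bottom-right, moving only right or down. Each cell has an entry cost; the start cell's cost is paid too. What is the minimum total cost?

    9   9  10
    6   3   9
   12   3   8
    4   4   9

Path [0,0] [1,0] [1,1] [2,1] [3,1] [3,2]: 9 + 6 + 3 + 3 + 4 + 9 = 34.
For comparison, the top-then-right route costs 54.

34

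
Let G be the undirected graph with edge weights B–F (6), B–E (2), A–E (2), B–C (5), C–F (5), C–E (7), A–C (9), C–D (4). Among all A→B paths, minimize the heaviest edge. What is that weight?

A few of the A→B routes:
A - E - C - F - B: max(2, 7, 5, 6) = 7
A - E - B: max(2, 2) = 2
A - C - F - B: max(9, 5, 6) = 9
A - C - B: max(9, 5) = 9
A - E - C - B: max(2, 7, 5) = 7
Best route has worst link 2.

2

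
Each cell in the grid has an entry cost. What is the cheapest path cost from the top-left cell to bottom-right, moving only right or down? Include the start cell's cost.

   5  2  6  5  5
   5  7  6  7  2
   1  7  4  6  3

One optimal route is r0c0→r0c1→r0c2→r0c3→r0c4→r1c4→r2c4.
Its cost is 5 + 2 + 6 + 5 + 5 + 2 + 3 = 28.

28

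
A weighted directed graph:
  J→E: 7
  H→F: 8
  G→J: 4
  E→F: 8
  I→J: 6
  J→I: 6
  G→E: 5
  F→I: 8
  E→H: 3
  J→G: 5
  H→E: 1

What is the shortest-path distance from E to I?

Paths from E to I:
E - F - I: 8 + 8 = 16
E - H - F - I: 3 + 8 + 8 = 19
Shortest: 16.

16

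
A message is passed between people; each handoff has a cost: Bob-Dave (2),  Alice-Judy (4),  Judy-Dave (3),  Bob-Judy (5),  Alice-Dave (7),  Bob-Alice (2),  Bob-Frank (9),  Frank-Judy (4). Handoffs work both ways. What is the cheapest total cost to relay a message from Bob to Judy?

5

Some routes from Bob to Judy:
Bob -> Dave -> Judy: 2 + 3 = 5
Bob -> Judy: 5
Bob -> Alice -> Judy: 2 + 4 = 6
Bob -> Alice -> Dave -> Judy: 2 + 7 + 3 = 12
Bob -> Dave -> Alice -> Judy: 2 + 7 + 4 = 13
Shortest: 5.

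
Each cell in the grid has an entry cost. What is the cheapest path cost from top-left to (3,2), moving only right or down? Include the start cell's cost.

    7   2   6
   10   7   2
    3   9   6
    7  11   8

31

Path (0,0) → (0,1) → (0,2) → (1,2) → (2,2) → (3,2): 7 + 2 + 6 + 2 + 6 + 8 = 31.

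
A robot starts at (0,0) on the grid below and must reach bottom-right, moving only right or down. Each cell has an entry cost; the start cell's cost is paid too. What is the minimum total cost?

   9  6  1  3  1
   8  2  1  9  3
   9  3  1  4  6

28

One optimal route is r0c0 r0c1 r0c2 r1c2 r2c2 r2c3 r2c4.
Its cost is 9 + 6 + 1 + 1 + 1 + 4 + 6 = 28.
For comparison, the top-then-right route costs 29.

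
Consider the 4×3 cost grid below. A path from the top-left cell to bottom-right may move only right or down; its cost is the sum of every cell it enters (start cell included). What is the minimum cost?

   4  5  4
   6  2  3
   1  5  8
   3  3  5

Best path: [0,0]→[1,0]→[2,0]→[3,0]→[3,1]→[3,2]
Cost: 4 + 6 + 1 + 3 + 3 + 5 = 22

22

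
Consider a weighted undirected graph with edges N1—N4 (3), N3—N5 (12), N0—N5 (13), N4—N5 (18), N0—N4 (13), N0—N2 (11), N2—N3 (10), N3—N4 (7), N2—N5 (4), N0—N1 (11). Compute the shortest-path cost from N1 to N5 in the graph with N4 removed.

24

Paths from N1 to N5 avoiding N4:
N1 → N0 → N2 → N3 → N5: 11 + 11 + 10 + 12 = 44
N1 → N0 → N5: 11 + 13 = 24
N1 → N0 → N2 → N5: 11 + 11 + 4 = 26
The minimum is 24.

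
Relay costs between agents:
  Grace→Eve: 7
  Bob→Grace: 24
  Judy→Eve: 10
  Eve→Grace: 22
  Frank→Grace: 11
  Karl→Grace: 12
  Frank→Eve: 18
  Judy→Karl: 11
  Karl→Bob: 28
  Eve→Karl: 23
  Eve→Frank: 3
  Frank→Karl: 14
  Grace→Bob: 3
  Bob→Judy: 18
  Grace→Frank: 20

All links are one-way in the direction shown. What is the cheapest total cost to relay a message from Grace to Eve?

Candidate routes:
Grace→Frank→Eve: 20 + 18 = 38
Grace→Frank→Karl→Bob→Judy→Eve: 20 + 14 + 28 + 18 + 10 = 90
Grace→Bob→Judy→Eve: 3 + 18 + 10 = 31
Grace→Eve: 7
Best route has total 7.

7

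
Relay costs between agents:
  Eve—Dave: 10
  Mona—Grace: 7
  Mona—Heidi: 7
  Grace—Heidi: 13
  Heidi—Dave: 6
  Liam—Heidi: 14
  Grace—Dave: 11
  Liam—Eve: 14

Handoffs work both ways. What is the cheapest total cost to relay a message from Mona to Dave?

13

Routes from Mona to Dave:
Mona→Grace→Dave: 7 + 11 = 18
Mona→Grace→Heidi→Dave: 7 + 13 + 6 = 26
Mona→Heidi→Dave: 7 + 6 = 13
Mona→Grace→Heidi→Liam→Eve→Dave: 7 + 13 + 14 + 14 + 10 = 58
Mona→Heidi→Grace→Dave: 7 + 13 + 11 = 31
Mona→Heidi→Liam→Eve→Dave: 7 + 14 + 14 + 10 = 45
Best route has total 13.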